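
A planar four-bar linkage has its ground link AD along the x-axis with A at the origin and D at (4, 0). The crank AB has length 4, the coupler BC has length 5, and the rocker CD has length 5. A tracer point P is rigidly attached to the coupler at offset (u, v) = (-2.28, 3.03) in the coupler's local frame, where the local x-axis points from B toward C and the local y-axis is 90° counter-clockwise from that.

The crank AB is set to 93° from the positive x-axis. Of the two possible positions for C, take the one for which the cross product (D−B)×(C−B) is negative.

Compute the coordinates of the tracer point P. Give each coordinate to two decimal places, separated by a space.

A=(0,0), D=(4.00,0)
B = A + 4.00·(cos93°, sin93°) = (-0.2093, 3.9945)
|BD| = 5.8030
circle(B,5.00) ∩ circle(D,5.00): a=2.9015, h=4.0720
  candidates: C₊=(4.6983,4.9510) cross=23.630; C₋=(-0.9077,-0.9565) cross=-23.630
  mode - wants cross < 0 → take C=(-0.9077,-0.9565) (cross=-23.630)
ex = (C−B)/|BC| = (-0.1397,-0.9902); ey = (0.9902,-0.1397)
P = B + -2.28·ex + 3.03·ey = (3.1094,5.8290)

3.11 5.83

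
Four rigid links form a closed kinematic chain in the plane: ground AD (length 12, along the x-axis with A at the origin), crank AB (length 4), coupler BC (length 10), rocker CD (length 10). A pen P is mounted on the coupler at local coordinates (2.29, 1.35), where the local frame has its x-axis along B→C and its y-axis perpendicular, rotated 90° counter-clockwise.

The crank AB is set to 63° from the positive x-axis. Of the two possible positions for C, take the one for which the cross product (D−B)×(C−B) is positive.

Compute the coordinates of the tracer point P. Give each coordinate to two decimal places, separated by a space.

2.79 6.04

A=(0,0), D=(12.00,0)
B = A + 4.00·(cos63°, sin63°) = (1.8160, 3.5640)
|BD| = 10.7897
circle(B,10.00) ∩ circle(D,10.00): a=5.3948, h=8.4200
  candidates: C₊=(9.6893,9.7294) cross=90.849; C₋=(4.1267,-6.1653) cross=-90.849
  mode + wants cross > 0 → take C=(9.6893,9.7294) (cross=90.849)
ex = (C−B)/|BC| = (0.7873,0.6165); ey = (-0.6165,0.7873)
P = B + 2.29·ex + 1.35·ey = (2.7866,6.0388)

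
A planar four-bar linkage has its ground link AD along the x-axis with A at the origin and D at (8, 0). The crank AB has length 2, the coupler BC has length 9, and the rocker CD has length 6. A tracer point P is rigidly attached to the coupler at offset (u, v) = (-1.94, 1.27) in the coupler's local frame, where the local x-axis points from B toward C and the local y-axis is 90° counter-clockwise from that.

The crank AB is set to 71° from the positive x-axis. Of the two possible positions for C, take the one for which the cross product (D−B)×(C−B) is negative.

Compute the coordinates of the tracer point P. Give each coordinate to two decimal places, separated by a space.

0.61 4.21

A=(0,0), D=(8.00,0)
B = A + 2.00·(cos71°, sin71°) = (0.6511, 1.8910)
|BD| = 7.5883
circle(B,9.00) ∩ circle(D,6.00): a=6.7592, h=5.9424
  candidates: C₊=(8.6780,5.9616) cross=45.093; C₋=(5.7162,-5.5484) cross=-45.093
  mode - wants cross < 0 → take C=(5.7162,-5.5484) (cross=-45.093)
ex = (C−B)/|BC| = (0.5628,-0.8266); ey = (0.8266,0.5628)
P = B + -1.94·ex + 1.27·ey = (0.6091,4.2094)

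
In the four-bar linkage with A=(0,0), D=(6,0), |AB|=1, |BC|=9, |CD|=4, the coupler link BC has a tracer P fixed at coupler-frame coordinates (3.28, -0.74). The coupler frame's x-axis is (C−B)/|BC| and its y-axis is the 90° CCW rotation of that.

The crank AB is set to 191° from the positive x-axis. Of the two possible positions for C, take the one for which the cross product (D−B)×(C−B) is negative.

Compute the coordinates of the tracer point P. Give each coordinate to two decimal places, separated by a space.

A=(0,0), D=(6.00,0)
B = A + 1.00·(cos191°, sin191°) = (-0.9816, -0.1908)
|BD| = 6.9842
circle(B,9.00) ∩ circle(D,4.00): a=8.1455, h=3.8277
  candidates: C₊=(7.0562,3.8580) cross=26.734; C₋=(7.2654,-3.7946) cross=-26.734
  mode - wants cross < 0 → take C=(7.2654,-3.7946) (cross=-26.734)
ex = (C−B)/|BC| = (0.9163,-0.4004); ey = (0.4004,0.9163)
P = B + 3.28·ex + -0.74·ey = (1.7276,-2.1823)

1.73 -2.18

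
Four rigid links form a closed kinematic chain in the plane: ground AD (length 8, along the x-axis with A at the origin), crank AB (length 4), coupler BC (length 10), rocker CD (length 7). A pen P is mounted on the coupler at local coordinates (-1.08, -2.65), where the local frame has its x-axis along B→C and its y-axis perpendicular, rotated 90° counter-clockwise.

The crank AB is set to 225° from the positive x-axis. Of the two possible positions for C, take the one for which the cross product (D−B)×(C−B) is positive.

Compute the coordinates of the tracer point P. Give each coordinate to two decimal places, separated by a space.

-1.38 -5.29

A=(0,0), D=(8.00,0)
B = A + 4.00·(cos225°, sin225°) = (-2.8284, -2.8284)
|BD| = 11.1917
circle(B,10.00) ∩ circle(D,7.00): a=7.8743, h=6.1640
  candidates: C₊=(3.2325,5.1255) cross=68.986; C₋=(6.3481,-6.8023) cross=-68.986
  mode + wants cross > 0 → take C=(3.2325,5.1255) (cross=68.986)
ex = (C−B)/|BC| = (0.6061,0.7954); ey = (-0.7954,0.6061)
P = B + -1.08·ex + -2.65·ey = (-1.3752,-5.2936)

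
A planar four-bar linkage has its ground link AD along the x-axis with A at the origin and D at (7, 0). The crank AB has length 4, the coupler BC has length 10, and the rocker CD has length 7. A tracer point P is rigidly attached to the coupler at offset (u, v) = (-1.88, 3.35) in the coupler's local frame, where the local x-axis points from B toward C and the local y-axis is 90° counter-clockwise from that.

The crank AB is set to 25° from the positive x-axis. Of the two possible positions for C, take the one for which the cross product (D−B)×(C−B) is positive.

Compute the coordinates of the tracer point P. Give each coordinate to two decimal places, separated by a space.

A=(0,0), D=(7.00,0)
B = A + 4.00·(cos25°, sin25°) = (3.6252, 1.6905)
|BD| = 3.7745
circle(B,10.00) ∩ circle(D,7.00): a=8.6431, h=5.0295
  candidates: C₊=(13.6056,2.3164) cross=18.984; C₋=(9.1005,-6.6774) cross=-18.984
  mode + wants cross > 0 → take C=(13.6056,2.3164) (cross=18.984)
ex = (C−B)/|BC| = (0.9980,0.0626); ey = (-0.0626,0.9980)
P = B + -1.88·ex + 3.35·ey = (1.5392,4.9162)

1.54 4.92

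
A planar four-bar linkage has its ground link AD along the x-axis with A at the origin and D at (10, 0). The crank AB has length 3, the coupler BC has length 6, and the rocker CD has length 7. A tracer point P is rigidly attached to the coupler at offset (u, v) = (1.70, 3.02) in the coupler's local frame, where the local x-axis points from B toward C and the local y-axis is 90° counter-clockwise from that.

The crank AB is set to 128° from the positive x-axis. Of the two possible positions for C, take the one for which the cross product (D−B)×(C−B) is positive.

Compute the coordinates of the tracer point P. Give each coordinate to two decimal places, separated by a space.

-0.82 5.68

A=(0,0), D=(10.00,0)
B = A + 3.00·(cos128°, sin128°) = (-1.8470, 2.3640)
|BD| = 12.0806
circle(B,6.00) ∩ circle(D,7.00): a=5.5022, h=2.3928
  candidates: C₊=(4.0171,3.6339) cross=28.907; C₋=(3.0806,-1.0592) cross=-28.907
  mode + wants cross > 0 → take C=(4.0171,3.6339) (cross=28.907)
ex = (C−B)/|BC| = (0.9773,0.2116); ey = (-0.2116,0.9773)
P = B + 1.70·ex + 3.02·ey = (-0.8246,5.6754)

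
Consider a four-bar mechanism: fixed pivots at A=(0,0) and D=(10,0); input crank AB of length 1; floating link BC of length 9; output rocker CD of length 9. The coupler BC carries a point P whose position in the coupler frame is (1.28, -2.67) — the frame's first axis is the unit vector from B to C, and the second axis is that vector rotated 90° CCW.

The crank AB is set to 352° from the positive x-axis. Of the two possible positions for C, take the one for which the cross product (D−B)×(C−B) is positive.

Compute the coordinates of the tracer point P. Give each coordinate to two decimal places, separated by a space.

A=(0,0), D=(10.00,0)
B = A + 1.00·(cos352°, sin352°) = (0.9903, -0.1392)
|BD| = 9.0108
circle(B,9.00) ∩ circle(D,9.00): a=4.5054, h=7.7911
  candidates: C₊=(5.3748,7.7206) cross=70.204; C₋=(5.6155,-7.8598) cross=-70.204
  mode + wants cross > 0 → take C=(5.3748,7.7206) (cross=70.204)
ex = (C−B)/|BC| = (0.4872,0.8733); ey = (-0.8733,0.4872)
P = B + 1.28·ex + -2.67·ey = (3.9456,-0.3221)

3.95 -0.32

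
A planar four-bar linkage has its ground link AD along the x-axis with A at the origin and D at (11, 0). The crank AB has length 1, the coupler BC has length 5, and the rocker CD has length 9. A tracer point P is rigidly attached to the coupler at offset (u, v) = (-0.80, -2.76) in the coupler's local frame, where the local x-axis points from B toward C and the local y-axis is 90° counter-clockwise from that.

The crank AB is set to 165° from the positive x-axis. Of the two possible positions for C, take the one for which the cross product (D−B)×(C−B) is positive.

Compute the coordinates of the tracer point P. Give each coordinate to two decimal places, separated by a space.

0.28 -2.33

A=(0,0), D=(11.00,0)
B = A + 1.00·(cos165°, sin165°) = (-0.9659, 0.2588)
|BD| = 11.9687
circle(B,5.00) ∩ circle(D,9.00): a=3.6449, h=3.4226
  candidates: C₊=(2.7522,3.6018) cross=40.965; C₋=(2.6041,-3.2418) cross=-40.965
  mode + wants cross > 0 → take C=(2.7522,3.6018) (cross=40.965)
ex = (C−B)/|BC| = (0.7436,0.6686); ey = (-0.6686,0.7436)
P = B + -0.80·ex + -2.76·ey = (0.2845,-2.3285)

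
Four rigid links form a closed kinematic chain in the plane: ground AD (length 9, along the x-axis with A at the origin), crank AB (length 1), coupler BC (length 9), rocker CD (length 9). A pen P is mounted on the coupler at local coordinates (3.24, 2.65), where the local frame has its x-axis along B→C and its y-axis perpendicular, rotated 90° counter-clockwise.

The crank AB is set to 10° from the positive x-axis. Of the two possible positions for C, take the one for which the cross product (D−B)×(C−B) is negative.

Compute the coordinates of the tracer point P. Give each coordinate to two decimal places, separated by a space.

4.76 -1.63

A=(0,0), D=(9.00,0)
B = A + 1.00·(cos10°, sin10°) = (0.9848, 0.1736)
|BD| = 8.0171
circle(B,9.00) ∩ circle(D,9.00): a=4.0085, h=8.0580
  candidates: C₊=(5.1669,8.1430) cross=64.602; C₋=(4.8179,-7.9693) cross=-64.602
  mode - wants cross < 0 → take C=(4.8179,-7.9693) (cross=-64.602)
ex = (C−B)/|BC| = (0.4259,-0.9048); ey = (0.9048,0.4259)
P = B + 3.24·ex + 2.65·ey = (4.7624,-1.6292)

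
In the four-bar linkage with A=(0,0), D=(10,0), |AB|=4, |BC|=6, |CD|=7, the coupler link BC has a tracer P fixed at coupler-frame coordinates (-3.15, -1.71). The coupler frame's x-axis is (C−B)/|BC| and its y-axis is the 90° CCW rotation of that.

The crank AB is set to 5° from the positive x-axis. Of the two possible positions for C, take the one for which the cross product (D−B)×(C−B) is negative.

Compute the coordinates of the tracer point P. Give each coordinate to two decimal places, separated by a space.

1.50 2.93

A=(0,0), D=(10.00,0)
B = A + 4.00·(cos5°, sin5°) = (3.9848, 0.3486)
|BD| = 6.0253
circle(B,6.00) ∩ circle(D,7.00): a=1.9339, h=5.6798
  candidates: C₊=(6.2440,5.9070) cross=34.223; C₋=(5.5868,-5.4336) cross=-34.223
  mode - wants cross < 0 → take C=(5.5868,-5.4336) (cross=-34.223)
ex = (C−B)/|BC| = (0.2670,-0.9637); ey = (0.9637,0.2670)
P = B + -3.15·ex + -1.71·ey = (1.4958,2.9277)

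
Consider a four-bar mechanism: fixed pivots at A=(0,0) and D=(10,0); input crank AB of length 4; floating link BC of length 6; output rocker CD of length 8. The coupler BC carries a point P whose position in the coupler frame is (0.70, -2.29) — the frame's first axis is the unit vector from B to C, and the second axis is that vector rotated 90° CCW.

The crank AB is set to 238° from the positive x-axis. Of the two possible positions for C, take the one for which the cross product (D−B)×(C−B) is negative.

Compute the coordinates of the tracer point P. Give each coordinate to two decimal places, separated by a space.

-2.02 -5.78

A=(0,0), D=(10.00,0)
B = A + 4.00·(cos238°, sin238°) = (-2.1197, -3.3922)
|BD| = 12.5854
circle(B,6.00) ∩ circle(D,8.00): a=5.1803, h=3.0272
  candidates: C₊=(2.0530,0.9193) cross=38.099; C₋=(3.6849,-4.9111) cross=-38.099
  mode - wants cross < 0 → take C=(3.6849,-4.9111) (cross=-38.099)
ex = (C−B)/|BC| = (0.9674,-0.2532); ey = (0.2532,0.9674)
P = B + 0.70·ex + -2.29·ey = (-2.0222,-5.7848)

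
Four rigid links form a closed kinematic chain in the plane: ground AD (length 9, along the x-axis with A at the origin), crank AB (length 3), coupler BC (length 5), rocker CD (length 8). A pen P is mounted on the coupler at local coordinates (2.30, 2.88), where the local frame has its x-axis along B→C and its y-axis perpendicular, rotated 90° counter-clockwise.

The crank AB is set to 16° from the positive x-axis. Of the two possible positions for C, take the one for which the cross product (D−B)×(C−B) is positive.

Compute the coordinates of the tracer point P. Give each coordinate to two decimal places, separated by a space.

A=(0,0), D=(9.00,0)
B = A + 3.00·(cos16°, sin16°) = (2.8838, 0.8269)
|BD| = 6.1719
circle(B,5.00) ∩ circle(D,8.00): a=-0.0736, h=4.9995
  candidates: C₊=(3.4807,5.7912) cross=30.856; C₋=(2.1410,-4.1176) cross=-30.856
  mode + wants cross > 0 → take C=(3.4807,5.7912) (cross=30.856)
ex = (C−B)/|BC| = (0.1194,0.9928); ey = (-0.9928,0.1194)
P = B + 2.30·ex + 2.88·ey = (0.2990,3.4543)

0.30 3.45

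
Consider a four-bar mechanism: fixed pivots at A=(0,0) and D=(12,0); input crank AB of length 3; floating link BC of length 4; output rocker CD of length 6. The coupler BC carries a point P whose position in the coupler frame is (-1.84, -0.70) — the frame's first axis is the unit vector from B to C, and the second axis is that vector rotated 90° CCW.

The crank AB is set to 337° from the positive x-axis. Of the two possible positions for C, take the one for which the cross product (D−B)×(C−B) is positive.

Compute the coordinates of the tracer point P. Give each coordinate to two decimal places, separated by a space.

A=(0,0), D=(12.00,0)
B = A + 3.00·(cos337°, sin337°) = (2.7615, -1.1722)
|BD| = 9.3126
circle(B,4.00) ∩ circle(D,6.00): a=3.5825, h=1.7793
  candidates: C₊=(6.0915,1.0439) cross=16.570; C₋=(6.5394,-2.4864) cross=-16.570
  mode + wants cross > 0 → take C=(6.0915,1.0439) (cross=16.570)
ex = (C−B)/|BC| = (0.8325,0.5540); ey = (-0.5540,0.8325)
P = B + -1.84·ex + -0.70·ey = (1.6175,-2.7744)

1.62 -2.77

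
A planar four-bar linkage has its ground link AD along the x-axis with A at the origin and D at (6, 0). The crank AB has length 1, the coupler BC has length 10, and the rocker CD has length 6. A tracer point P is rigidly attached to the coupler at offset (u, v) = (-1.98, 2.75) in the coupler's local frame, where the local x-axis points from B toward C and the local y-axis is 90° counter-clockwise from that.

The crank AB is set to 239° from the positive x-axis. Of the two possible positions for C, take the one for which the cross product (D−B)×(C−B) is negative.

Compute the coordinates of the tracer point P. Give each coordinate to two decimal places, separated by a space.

-0.98 2.50

A=(0,0), D=(6.00,0)
B = A + 1.00·(cos239°, sin239°) = (-0.5150, -0.8572)
|BD| = 6.5712
circle(B,10.00) ∩ circle(D,6.00): a=8.1553, h=5.7871
  candidates: C₊=(6.8157,5.9443) cross=38.028; C₋=(8.3255,-5.5310) cross=-38.028
  mode - wants cross < 0 → take C=(8.3255,-5.5310) (cross=-38.028)
ex = (C−B)/|BC| = (0.8841,-0.4674); ey = (0.4674,0.8841)
P = B + -1.98·ex + 2.75·ey = (-0.9802,2.4994)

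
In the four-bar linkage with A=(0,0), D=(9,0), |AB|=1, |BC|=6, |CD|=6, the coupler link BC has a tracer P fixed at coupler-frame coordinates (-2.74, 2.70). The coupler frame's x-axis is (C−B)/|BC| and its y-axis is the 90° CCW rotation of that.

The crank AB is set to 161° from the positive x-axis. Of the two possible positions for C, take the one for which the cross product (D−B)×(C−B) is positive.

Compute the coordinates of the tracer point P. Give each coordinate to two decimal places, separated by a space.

A=(0,0), D=(9.00,0)
B = A + 1.00·(cos161°, sin161°) = (-0.9455, 0.3256)
|BD| = 9.9508
circle(B,6.00) ∩ circle(D,6.00): a=4.9754, h=3.3534
  candidates: C₊=(4.1370,3.5144) cross=33.369; C₋=(3.9175,-3.1888) cross=-33.369
  mode + wants cross > 0 → take C=(4.1370,3.5144) (cross=33.369)
ex = (C−B)/|BC| = (0.8471,0.5315); ey = (-0.5315,0.8471)
P = B + -2.74·ex + 2.70·ey = (-4.7015,1.1565)

-4.70 1.16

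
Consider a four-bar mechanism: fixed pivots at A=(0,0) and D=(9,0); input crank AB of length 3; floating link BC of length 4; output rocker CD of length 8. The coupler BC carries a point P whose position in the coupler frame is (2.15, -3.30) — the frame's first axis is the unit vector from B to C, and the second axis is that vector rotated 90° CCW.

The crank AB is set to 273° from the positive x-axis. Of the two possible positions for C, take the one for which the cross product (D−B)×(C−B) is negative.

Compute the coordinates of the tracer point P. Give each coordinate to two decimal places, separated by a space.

-0.29 -6.91

A=(0,0), D=(9.00,0)
B = A + 3.00·(cos273°, sin273°) = (0.1570, -2.9959)
|BD| = 9.3367
circle(B,4.00) ∩ circle(D,8.00): a=2.0978, h=3.4057
  candidates: C₊=(1.0511,0.9029) cross=31.798; C₋=(3.2367,-5.5484) cross=-31.798
  mode - wants cross < 0 → take C=(3.2367,-5.5484) (cross=-31.798)
ex = (C−B)/|BC| = (0.7699,-0.6381); ey = (0.6381,0.7699)
P = B + 2.15·ex + -3.30·ey = (-0.2935,-6.9086)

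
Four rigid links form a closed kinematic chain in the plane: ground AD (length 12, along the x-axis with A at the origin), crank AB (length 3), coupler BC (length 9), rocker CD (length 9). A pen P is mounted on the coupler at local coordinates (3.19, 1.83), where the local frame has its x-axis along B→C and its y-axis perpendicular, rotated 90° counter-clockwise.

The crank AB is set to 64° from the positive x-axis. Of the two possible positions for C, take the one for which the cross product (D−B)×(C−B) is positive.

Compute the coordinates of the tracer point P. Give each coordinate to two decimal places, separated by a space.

A=(0,0), D=(12.00,0)
B = A + 3.00·(cos64°, sin64°) = (1.3151, 2.6964)
|BD| = 11.0199
circle(B,9.00) ∩ circle(D,9.00): a=5.5099, h=7.1162
  candidates: C₊=(8.3988,8.2481) cross=78.420; C₋=(4.9163,-5.5517) cross=-78.420
  mode + wants cross > 0 → take C=(8.3988,8.2481) (cross=78.420)
ex = (C−B)/|BC| = (0.7871,0.6169); ey = (-0.6169,0.7871)
P = B + 3.19·ex + 1.83·ey = (2.6970,6.1045)

2.70 6.10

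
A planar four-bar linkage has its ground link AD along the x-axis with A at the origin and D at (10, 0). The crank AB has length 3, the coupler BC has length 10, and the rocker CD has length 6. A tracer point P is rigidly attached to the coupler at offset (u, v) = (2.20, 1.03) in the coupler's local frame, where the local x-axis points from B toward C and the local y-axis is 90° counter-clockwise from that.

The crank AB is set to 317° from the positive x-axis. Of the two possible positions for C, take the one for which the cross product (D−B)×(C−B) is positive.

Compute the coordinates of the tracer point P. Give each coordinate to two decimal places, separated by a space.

2.76 0.32

A=(0,0), D=(10.00,0)
B = A + 3.00·(cos317°, sin317°) = (2.1941, -2.0460)
|BD| = 8.0696
circle(B,10.00) ∩ circle(D,6.00): a=8.0003, h=5.9996
  candidates: C₊=(8.4118,5.7860) cross=48.414; C₋=(11.4541,-5.8211) cross=-48.414
  mode + wants cross > 0 → take C=(8.4118,5.7860) (cross=48.414)
ex = (C−B)/|BC| = (0.6218,0.7832); ey = (-0.7832,0.6218)
P = B + 2.20·ex + 1.03·ey = (2.7553,0.3175)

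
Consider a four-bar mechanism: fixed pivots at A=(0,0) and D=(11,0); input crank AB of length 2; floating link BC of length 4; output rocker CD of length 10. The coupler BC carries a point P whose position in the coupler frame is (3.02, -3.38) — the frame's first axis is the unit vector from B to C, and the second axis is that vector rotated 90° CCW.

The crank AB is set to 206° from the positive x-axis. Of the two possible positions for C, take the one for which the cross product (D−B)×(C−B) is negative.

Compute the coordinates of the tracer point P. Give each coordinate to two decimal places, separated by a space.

-1.21 -5.37

A=(0,0), D=(11.00,0)
B = A + 2.00·(cos206°, sin206°) = (-1.7976, -0.8767)
|BD| = 12.8276
circle(B,4.00) ∩ circle(D,10.00): a=3.1396, h=2.4785
  candidates: C₊=(1.1653,1.8105) cross=31.793; C₋=(1.5041,-3.1349) cross=-31.793
  mode - wants cross < 0 → take C=(1.5041,-3.1349) (cross=-31.793)
ex = (C−B)/|BC| = (0.8254,-0.5645); ey = (0.5645,0.8254)
P = B + 3.02·ex + -3.38·ey = (-1.2129,-5.3715)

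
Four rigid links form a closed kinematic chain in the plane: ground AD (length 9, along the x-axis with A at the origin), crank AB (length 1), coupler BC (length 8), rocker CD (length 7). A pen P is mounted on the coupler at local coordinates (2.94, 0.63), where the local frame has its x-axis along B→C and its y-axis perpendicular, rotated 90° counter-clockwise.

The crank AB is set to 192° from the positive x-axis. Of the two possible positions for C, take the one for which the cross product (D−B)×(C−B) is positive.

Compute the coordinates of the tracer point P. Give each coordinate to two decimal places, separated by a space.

A=(0,0), D=(9.00,0)
B = A + 1.00·(cos192°, sin192°) = (-0.9781, -0.2079)
|BD| = 9.9803
circle(B,8.00) ∩ circle(D,7.00): a=5.7416, h=5.5708
  candidates: C₊=(4.6462,5.4813) cross=55.598; C₋=(4.8783,-5.6579) cross=-55.598
  mode + wants cross > 0 → take C=(4.6462,5.4813) (cross=55.598)
ex = (C−B)/|BC| = (0.7030,0.7111); ey = (-0.7111,0.7030)
P = B + 2.94·ex + 0.63·ey = (0.6408,2.3258)

0.64 2.33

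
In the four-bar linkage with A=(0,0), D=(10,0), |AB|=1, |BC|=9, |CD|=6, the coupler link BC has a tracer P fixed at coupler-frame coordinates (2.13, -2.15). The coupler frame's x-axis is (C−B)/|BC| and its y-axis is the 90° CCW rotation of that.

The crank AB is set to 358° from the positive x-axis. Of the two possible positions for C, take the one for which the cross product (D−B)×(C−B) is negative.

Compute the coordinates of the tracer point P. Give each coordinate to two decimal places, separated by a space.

1.32 -3.04

A=(0,0), D=(10.00,0)
B = A + 1.00·(cos358°, sin358°) = (0.9994, -0.0349)
|BD| = 9.0007
circle(B,9.00) ∩ circle(D,6.00): a=7.0002, h=5.6567
  candidates: C₊=(7.9776,5.6489) cross=50.914; C₋=(8.0214,-5.6644) cross=-50.914
  mode - wants cross < 0 → take C=(8.0214,-5.6644) (cross=-50.914)
ex = (C−B)/|BC| = (0.7802,-0.6255); ey = (0.6255,0.7802)
P = B + 2.13·ex + -2.15·ey = (1.3165,-3.0447)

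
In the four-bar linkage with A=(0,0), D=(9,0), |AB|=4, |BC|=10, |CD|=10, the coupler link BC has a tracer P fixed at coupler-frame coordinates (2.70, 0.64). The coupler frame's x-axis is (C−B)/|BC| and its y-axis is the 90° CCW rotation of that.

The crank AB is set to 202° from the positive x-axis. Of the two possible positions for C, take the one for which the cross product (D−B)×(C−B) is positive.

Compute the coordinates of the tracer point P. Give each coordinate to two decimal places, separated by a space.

-2.77 1.11

A=(0,0), D=(9.00,0)
B = A + 4.00·(cos202°, sin202°) = (-3.7087, -1.4984)
|BD| = 12.7968
circle(B,10.00) ∩ circle(D,10.00): a=6.3984, h=7.6851
  candidates: C₊=(1.7458,6.8830) cross=98.344; C₋=(3.5455,-8.3814) cross=-98.344
  mode + wants cross > 0 → take C=(1.7458,6.8830) (cross=98.344)
ex = (C−B)/|BC| = (0.5454,0.8381); ey = (-0.8381,0.5454)
P = B + 2.70·ex + 0.64·ey = (-2.7724,1.1137)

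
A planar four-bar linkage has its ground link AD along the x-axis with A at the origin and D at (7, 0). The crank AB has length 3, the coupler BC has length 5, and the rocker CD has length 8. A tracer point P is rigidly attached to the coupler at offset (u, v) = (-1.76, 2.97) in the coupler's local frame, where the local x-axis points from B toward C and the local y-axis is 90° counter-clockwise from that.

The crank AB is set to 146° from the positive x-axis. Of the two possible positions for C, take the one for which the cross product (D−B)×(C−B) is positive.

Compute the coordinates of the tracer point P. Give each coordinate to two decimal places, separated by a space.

-5.85 2.47

A=(0,0), D=(7.00,0)
B = A + 3.00·(cos146°, sin146°) = (-2.4871, 1.6776)
|BD| = 9.6343
circle(B,5.00) ∩ circle(D,8.00): a=2.7931, h=4.1471
  candidates: C₊=(0.9855,5.2750) cross=39.954; C₋=(-0.4588,-2.8925) cross=-39.954
  mode + wants cross > 0 → take C=(0.9855,5.2750) (cross=39.954)
ex = (C−B)/|BC| = (0.6945,0.7195); ey = (-0.7195,0.6945)
P = B + -1.76·ex + 2.97·ey = (-5.8463,2.4740)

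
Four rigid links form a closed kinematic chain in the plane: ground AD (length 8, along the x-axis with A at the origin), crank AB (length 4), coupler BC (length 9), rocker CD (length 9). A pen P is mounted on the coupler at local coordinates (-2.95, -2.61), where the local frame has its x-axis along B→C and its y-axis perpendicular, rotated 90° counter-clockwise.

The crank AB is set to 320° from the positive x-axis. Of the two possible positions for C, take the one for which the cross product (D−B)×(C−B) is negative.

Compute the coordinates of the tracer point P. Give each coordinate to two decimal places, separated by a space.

A=(0,0), D=(8.00,0)
B = A + 4.00·(cos320°, sin320°) = (3.0642, -2.5712)
|BD| = 5.5654
circle(B,9.00) ∩ circle(D,9.00): a=2.7827, h=8.5590
  candidates: C₊=(1.5779,6.3053) cross=47.634; C₋=(9.4863,-8.8764) cross=-47.634
  mode - wants cross < 0 → take C=(9.4863,-8.8764) (cross=-47.634)
ex = (C−B)/|BC| = (0.7136,-0.7006); ey = (0.7006,0.7136)
P = B + -2.95·ex + -2.61·ey = (-0.8694,-2.3668)

-0.87 -2.37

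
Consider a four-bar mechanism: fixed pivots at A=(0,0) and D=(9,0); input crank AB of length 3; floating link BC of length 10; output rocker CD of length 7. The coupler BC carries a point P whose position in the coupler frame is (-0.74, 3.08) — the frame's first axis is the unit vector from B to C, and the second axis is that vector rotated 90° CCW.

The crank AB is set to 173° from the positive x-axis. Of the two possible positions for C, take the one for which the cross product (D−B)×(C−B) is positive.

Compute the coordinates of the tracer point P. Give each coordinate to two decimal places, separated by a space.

A=(0,0), D=(9.00,0)
B = A + 3.00·(cos173°, sin173°) = (-2.9776, 0.3656)
|BD| = 11.9832
circle(B,10.00) ∩ circle(D,7.00): a=8.1196, h=5.8372
  candidates: C₊=(5.3163,5.9523) cross=69.948; C₋=(4.9601,-5.7166) cross=-69.948
  mode + wants cross > 0 → take C=(5.3163,5.9523) (cross=69.948)
ex = (C−B)/|BC| = (0.8294,0.5587); ey = (-0.5587,0.8294)
P = B + -0.74·ex + 3.08·ey = (-5.3121,2.5067)

-5.31 2.51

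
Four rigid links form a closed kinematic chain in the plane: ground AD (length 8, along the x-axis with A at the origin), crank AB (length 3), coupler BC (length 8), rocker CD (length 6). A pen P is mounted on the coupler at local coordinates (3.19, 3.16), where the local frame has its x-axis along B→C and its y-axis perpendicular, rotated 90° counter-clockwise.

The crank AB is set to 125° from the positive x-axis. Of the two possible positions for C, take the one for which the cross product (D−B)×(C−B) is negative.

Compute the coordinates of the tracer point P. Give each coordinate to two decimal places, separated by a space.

A=(0,0), D=(8.00,0)
B = A + 3.00·(cos125°, sin125°) = (-1.7207, 2.4575)
|BD| = 10.0265
circle(B,8.00) ∩ circle(D,6.00): a=6.4096, h=4.7872
  candidates: C₊=(5.6667,5.5277) cross=47.999; C₋=(3.3200,-3.7547) cross=-47.999
  mode - wants cross < 0 → take C=(3.3200,-3.7547) (cross=-47.999)
ex = (C−B)/|BC| = (0.6301,-0.7765); ey = (0.7765,0.6301)
P = B + 3.19·ex + 3.16·ey = (2.7431,1.9715)

2.74 1.97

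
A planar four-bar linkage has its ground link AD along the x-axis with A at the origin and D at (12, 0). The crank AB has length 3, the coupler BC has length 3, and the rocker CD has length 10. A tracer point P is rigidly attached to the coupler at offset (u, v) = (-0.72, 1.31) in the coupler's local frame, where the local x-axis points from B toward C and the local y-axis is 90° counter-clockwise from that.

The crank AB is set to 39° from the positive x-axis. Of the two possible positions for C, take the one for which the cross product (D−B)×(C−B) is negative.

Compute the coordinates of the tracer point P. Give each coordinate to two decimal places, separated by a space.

3.70 2.49

A=(0,0), D=(12.00,0)
B = A + 3.00·(cos39°, sin39°) = (2.3314, 1.8880)
|BD| = 9.8512
circle(B,3.00) ∩ circle(D,10.00): a=0.3068, h=2.9843
  candidates: C₊=(3.2045,4.7581) cross=29.399; C₋=(2.0607,-1.0998) cross=-29.399
  mode - wants cross < 0 → take C=(2.0607,-1.0998) (cross=-29.399)
ex = (C−B)/|BC| = (-0.0903,-0.9959); ey = (0.9959,-0.0903)
P = B + -0.72·ex + 1.31·ey = (3.7011,2.4868)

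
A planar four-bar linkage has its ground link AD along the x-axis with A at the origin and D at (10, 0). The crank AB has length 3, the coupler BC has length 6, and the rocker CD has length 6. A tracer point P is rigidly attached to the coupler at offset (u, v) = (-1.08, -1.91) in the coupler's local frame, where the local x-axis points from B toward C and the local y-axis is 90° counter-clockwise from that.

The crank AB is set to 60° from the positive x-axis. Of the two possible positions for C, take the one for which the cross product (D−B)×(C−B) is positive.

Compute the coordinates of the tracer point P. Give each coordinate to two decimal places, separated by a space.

A=(0,0), D=(10.00,0)
B = A + 3.00·(cos60°, sin60°) = (1.5000, 2.5981)
|BD| = 8.8882
circle(B,6.00) ∩ circle(D,6.00): a=4.4441, h=4.0311
  candidates: C₊=(6.9283,5.1541) cross=35.829; C₋=(4.5717,-2.5560) cross=-35.829
  mode + wants cross > 0 → take C=(6.9283,5.1541) (cross=35.829)
ex = (C−B)/|BC| = (0.9047,0.4260); ey = (-0.4260,0.9047)
P = B + -1.08·ex + -1.91·ey = (1.3366,0.4100)

1.34 0.41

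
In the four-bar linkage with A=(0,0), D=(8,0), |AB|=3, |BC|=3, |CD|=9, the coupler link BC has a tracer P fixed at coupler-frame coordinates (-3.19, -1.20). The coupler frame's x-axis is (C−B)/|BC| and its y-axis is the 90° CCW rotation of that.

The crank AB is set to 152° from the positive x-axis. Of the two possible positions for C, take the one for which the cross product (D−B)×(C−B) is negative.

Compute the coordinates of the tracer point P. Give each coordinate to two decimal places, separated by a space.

-5.45 3.34

A=(0,0), D=(8.00,0)
B = A + 3.00·(cos152°, sin152°) = (-2.6488, 1.4084)
|BD| = 10.7416
circle(B,3.00) ∩ circle(D,9.00): a=2.0193, h=2.2186
  candidates: C₊=(-0.3560,3.3431) cross=23.832; C₋=(-0.9379,-1.0558) cross=-23.832
  mode - wants cross < 0 → take C=(-0.9379,-1.0558) (cross=-23.832)
ex = (C−B)/|BC| = (0.5703,-0.8214); ey = (0.8214,0.5703)
P = B + -3.19·ex + -1.20·ey = (-5.4539,3.3443)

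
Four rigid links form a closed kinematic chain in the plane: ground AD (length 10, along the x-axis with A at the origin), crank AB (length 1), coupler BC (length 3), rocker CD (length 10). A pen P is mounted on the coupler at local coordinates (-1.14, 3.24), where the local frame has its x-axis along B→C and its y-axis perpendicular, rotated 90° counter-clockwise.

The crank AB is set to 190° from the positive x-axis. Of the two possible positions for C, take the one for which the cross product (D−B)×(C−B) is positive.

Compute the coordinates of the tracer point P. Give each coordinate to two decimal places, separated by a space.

-4.40 0.21

A=(0,0), D=(10.00,0)
B = A + 1.00·(cos190°, sin190°) = (-0.9848, -0.1736)
|BD| = 10.9862
circle(B,3.00) ∩ circle(D,10.00): a=1.3515, h=2.6783
  candidates: C₊=(0.3242,2.5257) cross=29.424; C₋=(0.4089,-2.8303) cross=-29.424
  mode + wants cross > 0 → take C=(0.3242,2.5257) (cross=29.424)
ex = (C−B)/|BC| = (0.4363,0.8998); ey = (-0.8998,0.4363)
P = B + -1.14·ex + 3.24·ey = (-4.3975,0.2143)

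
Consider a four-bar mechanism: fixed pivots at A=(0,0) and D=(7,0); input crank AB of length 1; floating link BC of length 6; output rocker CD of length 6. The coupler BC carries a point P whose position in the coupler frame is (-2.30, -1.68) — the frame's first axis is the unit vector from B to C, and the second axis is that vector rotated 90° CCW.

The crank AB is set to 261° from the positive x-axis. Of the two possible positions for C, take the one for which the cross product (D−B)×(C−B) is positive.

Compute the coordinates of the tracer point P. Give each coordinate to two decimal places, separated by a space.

0.19 -3.81

A=(0,0), D=(7.00,0)
B = A + 1.00·(cos261°, sin261°) = (-0.1564, -0.9877)
|BD| = 7.2243
circle(B,6.00) ∩ circle(D,6.00): a=3.6121, h=4.7909
  candidates: C₊=(2.7668,4.2520) cross=34.611; C₋=(4.0768,-5.2397) cross=-34.611
  mode + wants cross > 0 → take C=(2.7668,4.2520) (cross=34.611)
ex = (C−B)/|BC| = (0.4872,0.8733); ey = (-0.8733,0.4872)
P = B + -2.30·ex + -1.68·ey = (0.1901,-3.8148)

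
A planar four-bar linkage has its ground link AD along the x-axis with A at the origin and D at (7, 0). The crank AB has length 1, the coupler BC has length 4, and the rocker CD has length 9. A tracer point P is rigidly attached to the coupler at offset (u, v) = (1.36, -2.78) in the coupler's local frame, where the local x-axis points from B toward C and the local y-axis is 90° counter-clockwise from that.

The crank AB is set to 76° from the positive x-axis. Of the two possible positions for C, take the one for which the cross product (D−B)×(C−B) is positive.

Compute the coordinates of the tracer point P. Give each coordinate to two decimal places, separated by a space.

2.69 2.86

A=(0,0), D=(7.00,0)
B = A + 1.00·(cos76°, sin76°) = (0.2419, 0.9703)
|BD| = 6.8274
circle(B,4.00) ∩ circle(D,9.00): a=-1.3466, h=3.7665
  candidates: C₊=(-0.5557,4.8900) cross=25.716; C₋=(-1.6263,-2.5666) cross=-25.716
  mode + wants cross > 0 → take C=(-0.5557,4.8900) (cross=25.716)
ex = (C−B)/|BC| = (-0.1994,0.9799); ey = (-0.9799,-0.1994)
P = B + 1.36·ex + -2.78·ey = (2.6949,2.8573)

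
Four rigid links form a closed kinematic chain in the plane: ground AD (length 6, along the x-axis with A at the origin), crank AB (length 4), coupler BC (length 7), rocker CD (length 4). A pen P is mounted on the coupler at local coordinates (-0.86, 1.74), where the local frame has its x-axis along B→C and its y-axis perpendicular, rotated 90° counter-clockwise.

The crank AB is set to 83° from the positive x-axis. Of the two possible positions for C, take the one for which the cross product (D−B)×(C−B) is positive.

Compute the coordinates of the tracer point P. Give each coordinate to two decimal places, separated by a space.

-0.31 5.74

A=(0,0), D=(6.00,0)
B = A + 4.00·(cos83°, sin83°) = (0.4875, 3.9702)
|BD| = 6.7934
circle(B,7.00) ∩ circle(D,4.00): a=5.8255, h=3.8811
  candidates: C₊=(7.4828,3.7150) cross=26.366; C₋=(2.9464,-2.5837) cross=-26.366
  mode + wants cross > 0 → take C=(7.4828,3.7150) (cross=26.366)
ex = (C−B)/|BC| = (0.9993,-0.0365); ey = (0.0365,0.9993)
P = B + -0.86·ex + 1.74·ey = (-0.3085,5.7404)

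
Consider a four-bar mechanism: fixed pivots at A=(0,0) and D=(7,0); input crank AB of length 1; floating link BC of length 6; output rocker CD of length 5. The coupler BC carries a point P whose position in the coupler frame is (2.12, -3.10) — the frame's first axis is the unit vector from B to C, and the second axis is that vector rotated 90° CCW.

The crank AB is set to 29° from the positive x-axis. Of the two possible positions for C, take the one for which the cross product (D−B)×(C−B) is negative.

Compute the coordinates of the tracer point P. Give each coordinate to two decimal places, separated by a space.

-0.33 -3.07

A=(0,0), D=(7.00,0)
B = A + 1.00·(cos29°, sin29°) = (0.8746, 0.4848)
|BD| = 6.1445
circle(B,6.00) ∩ circle(D,5.00): a=3.9674, h=4.5011
  candidates: C₊=(5.1848,4.6589) cross=27.657; C₋=(4.4745,-4.3153) cross=-27.657
  mode - wants cross < 0 → take C=(4.4745,-4.3153) (cross=-27.657)
ex = (C−B)/|BC| = (0.6000,-0.8000); ey = (0.8000,0.6000)
P = B + 2.12·ex + -3.10·ey = (-0.3335,-3.0712)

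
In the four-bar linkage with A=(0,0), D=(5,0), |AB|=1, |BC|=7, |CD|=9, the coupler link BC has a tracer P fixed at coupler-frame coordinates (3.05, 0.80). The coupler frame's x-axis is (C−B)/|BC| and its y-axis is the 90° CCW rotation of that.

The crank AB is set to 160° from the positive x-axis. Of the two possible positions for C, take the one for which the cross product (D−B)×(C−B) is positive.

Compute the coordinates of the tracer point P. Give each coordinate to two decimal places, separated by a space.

A=(0,0), D=(5.00,0)
B = A + 1.00·(cos160°, sin160°) = (-0.9397, 0.3420)
|BD| = 5.9495
circle(B,7.00) ∩ circle(D,9.00): a=0.2855, h=6.9942
  candidates: C₊=(-0.2526,7.3082) cross=41.612; C₋=(-1.0568,-6.6570) cross=-41.612
  mode + wants cross > 0 → take C=(-0.2526,7.3082) (cross=41.612)
ex = (C−B)/|BC| = (0.0982,0.9952); ey = (-0.9952,0.0982)
P = B + 3.05·ex + 0.80·ey = (-1.4365,3.4558)

-1.44 3.46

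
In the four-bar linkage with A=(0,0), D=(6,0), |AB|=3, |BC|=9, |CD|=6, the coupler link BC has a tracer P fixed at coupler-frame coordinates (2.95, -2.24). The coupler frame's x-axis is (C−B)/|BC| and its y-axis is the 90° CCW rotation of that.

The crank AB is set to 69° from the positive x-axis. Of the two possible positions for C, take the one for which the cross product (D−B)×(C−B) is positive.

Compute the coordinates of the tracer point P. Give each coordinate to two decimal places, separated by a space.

A=(0,0), D=(6.00,0)
B = A + 3.00·(cos69°, sin69°) = (1.0751, 2.8007)
|BD| = 5.6656
circle(B,9.00) ∩ circle(D,6.00): a=6.8041, h=5.8910
  candidates: C₊=(9.9019,4.5580) cross=33.376; C₋=(4.0775,-5.6837) cross=-33.376
  mode + wants cross > 0 → take C=(9.9019,4.5580) (cross=33.376)
ex = (C−B)/|BC| = (0.9808,0.1953); ey = (-0.1953,0.9808)
P = B + 2.95·ex + -2.24·ey = (4.4057,1.1798)

4.41 1.18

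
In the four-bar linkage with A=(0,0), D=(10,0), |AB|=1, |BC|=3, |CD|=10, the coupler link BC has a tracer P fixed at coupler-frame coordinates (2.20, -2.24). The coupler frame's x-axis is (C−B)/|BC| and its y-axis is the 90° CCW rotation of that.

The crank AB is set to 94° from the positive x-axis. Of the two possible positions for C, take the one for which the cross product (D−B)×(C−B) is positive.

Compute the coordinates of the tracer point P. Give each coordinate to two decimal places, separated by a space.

2.70 2.47

A=(0,0), D=(10.00,0)
B = A + 1.00·(cos94°, sin94°) = (-0.0698, 0.9976)
|BD| = 10.1190
circle(B,3.00) ∩ circle(D,10.00): a=0.5631, h=2.9467
  candidates: C₊=(0.7810,3.8744) cross=29.818; C₋=(0.2001,-1.9903) cross=-29.818
  mode + wants cross > 0 → take C=(0.7810,3.8744) (cross=29.818)
ex = (C−B)/|BC| = (0.2836,0.9589); ey = (-0.9589,0.2836)
P = B + 2.20·ex + -2.24·ey = (2.7022,2.4720)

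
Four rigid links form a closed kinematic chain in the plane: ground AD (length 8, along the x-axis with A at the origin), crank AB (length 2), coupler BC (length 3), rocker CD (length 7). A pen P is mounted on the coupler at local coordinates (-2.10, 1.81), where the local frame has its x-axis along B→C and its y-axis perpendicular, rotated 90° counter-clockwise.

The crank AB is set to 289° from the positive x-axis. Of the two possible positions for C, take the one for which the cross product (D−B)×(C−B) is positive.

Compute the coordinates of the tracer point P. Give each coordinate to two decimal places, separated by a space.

A=(0,0), D=(8.00,0)
B = A + 2.00·(cos289°, sin289°) = (0.6511, -1.8910)
|BD| = 7.5883
circle(B,3.00) ∩ circle(D,7.00): a=1.1585, h=2.7673
  candidates: C₊=(1.0834,1.0777) cross=20.999; C₋=(2.4627,-4.2823) cross=-20.999
  mode + wants cross > 0 → take C=(1.0834,1.0777) (cross=20.999)
ex = (C−B)/|BC| = (0.1441,0.9896); ey = (-0.9896,0.1441)
P = B + -2.10·ex + 1.81·ey = (-1.4426,-3.7083)

-1.44 -3.71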